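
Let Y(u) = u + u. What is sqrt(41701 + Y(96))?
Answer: sqrt(41893) ≈ 204.68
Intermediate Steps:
Y(u) = 2*u
sqrt(41701 + Y(96)) = sqrt(41701 + 2*96) = sqrt(41701 + 192) = sqrt(41893)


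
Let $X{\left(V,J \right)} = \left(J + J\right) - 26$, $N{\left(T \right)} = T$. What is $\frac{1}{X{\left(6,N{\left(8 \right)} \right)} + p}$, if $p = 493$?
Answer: $\frac{1}{483} \approx 0.0020704$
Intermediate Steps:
$X{\left(V,J \right)} = -26 + 2 J$ ($X{\left(V,J \right)} = 2 J - 26 = -26 + 2 J$)
$\frac{1}{X{\left(6,N{\left(8 \right)} \right)} + p} = \frac{1}{\left(-26 + 2 \cdot 8\right) + 493} = \frac{1}{\left(-26 + 16\right) + 493} = \frac{1}{-10 + 493} = \frac{1}{483}$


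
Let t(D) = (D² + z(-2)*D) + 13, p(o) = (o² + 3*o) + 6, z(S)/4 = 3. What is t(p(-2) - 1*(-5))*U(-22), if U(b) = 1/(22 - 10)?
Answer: 101/6 ≈ 16.833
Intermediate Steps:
z(S) = 12 (z(S) = 4*3 = 12)
p(o) = 6 + o² + 3*o
t(D) = 13 + D² + 12*D (t(D) = (D² + 12*D) + 13 = 13 + D² + 12*D)
U(b) = 1/12
t(p(-2) - 1*(-5))*U(-22) = (13 + ((6 + (-2)² + 3*(-2)) - 1*(-5))² + 12*((6 + (-2)² + 3*(-2)) - 1*(-5)))*(1/12) = (13 + ((6 + 4 - 6) + 5)² + 12*((6 + 4 - 6) + 5))*(1/12) = (13 + (4 + 5)² + 12*(4 + 5))*(1/12) = (13 + 9² + 12*9)*(1/12) = (13 + 81 + 108)*(1/12) = 202*(1/12) = 101/6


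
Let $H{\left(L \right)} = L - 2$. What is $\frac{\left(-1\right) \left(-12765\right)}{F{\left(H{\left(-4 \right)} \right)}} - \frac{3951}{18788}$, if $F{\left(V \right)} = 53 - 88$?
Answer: $- \frac{6856203}{18788} \approx -364.92$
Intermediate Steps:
$H{\left(L \right)} = -2 + L$
$F{\left(V \right)} = -35$
$\frac{\left(-1\right) \left(-12765\right)}{F{\left(H{\left(-4 \right)} \right)}} - \frac{3951}{18788} = \frac{\left(-1\right) \left(-12765\right)}{-35} - \frac{3951}{18788} = 12765 \left(- \frac{1}{35}\right) - \frac{3951}{18788} = - \frac{2553}{7} - \frac{3951}{18788} = - \frac{6856203}{18788}$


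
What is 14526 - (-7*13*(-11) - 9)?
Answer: 13534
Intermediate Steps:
14526 - (-7*13*(-11) - 9) = 14526 - (-91*(-11) - 9) = 14526 - (1001 - 9) = 14526 - 1*992 = 14526 - 992 = 13534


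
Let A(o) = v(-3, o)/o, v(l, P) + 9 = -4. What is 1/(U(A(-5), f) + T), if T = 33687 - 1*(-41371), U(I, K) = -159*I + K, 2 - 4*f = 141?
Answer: 20/1492197 ≈ 1.3403e-5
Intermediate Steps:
f = -139/4 (f = 1/2 - 1/4*141 = 1/2 - 141/4 = -139/4 ≈ -34.750)
v(l, P) = -13 (v(l, P) = -9 - 4 = -13)
A(o) = -13/o
U(I, K) = K - 159*I
T = 75058 (T = 33687 + 41371 = 75058)
1/(U(A(-5), f) + T) = 1/((-139/4 - (-2067)/(-5)) + 75058) = 1/((-139/4 - (-2067)*(-1)/5) + 75058) = 1/((-139/4 - 159*13/5) + 75058) = 1/((-139/4 - 2067/5) + 75058) = 1/(-8963/20 + 75058) = 1/(1492197/20) = 20/1492197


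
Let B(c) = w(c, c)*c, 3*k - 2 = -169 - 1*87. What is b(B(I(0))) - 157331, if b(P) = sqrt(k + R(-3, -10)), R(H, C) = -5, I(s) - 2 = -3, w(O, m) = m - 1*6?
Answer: -157331 + I*sqrt(807)/3 ≈ -1.5733e+5 + 9.4693*I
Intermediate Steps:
w(O, m) = -6 + m (w(O, m) = m - 6 = -6 + m)
I(s) = -1 (I(s) = 2 - 3 = -1)
k = -254/3 (k = 2/3 + (-169 - 1*87)/3 = 2/3 + (-169 - 87)/3 = 2/3 + (1/3)*(-256) = 2/3 - 256/3 = -254/3 ≈ -84.667)
B(c) = c*(-6 + c) (B(c) = (-6 + c)*c = c*(-6 + c))
b(P) = I*sqrt(807)/3 (b(P) = sqrt(-254/3 - 5) = sqrt(-269/3) = I*sqrt(807)/3)
b(B(I(0))) - 157331 = I*sqrt(807)/3 - 157331 = -157331 + I*sqrt(807)/3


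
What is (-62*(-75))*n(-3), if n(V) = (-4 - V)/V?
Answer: 1550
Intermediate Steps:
n(V) = (-4 - V)/V
(-62*(-75))*n(-3) = (-62*(-75))*((-4 - 1*(-3))/(-3)) = 4650*(-(-4 + 3)/3) = 4650*(-⅓*(-1)) = 4650*(⅓) = 1550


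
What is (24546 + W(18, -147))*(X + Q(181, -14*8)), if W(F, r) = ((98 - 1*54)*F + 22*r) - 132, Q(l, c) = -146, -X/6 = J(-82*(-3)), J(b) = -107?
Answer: 10898112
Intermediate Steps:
X = 642 (X = -6*(-107) = 642)
W(F, r) = -132 + 22*r + 44*F (W(F, r) = ((98 - 54)*F + 22*r) - 132 = (44*F + 22*r) - 132 = (22*r + 44*F) - 132 = -132 + 22*r + 44*F)
(24546 + W(18, -147))*(X + Q(181, -14*8)) = (24546 + (-132 + 22*(-147) + 44*18))*(642 - 146) = (24546 + (-132 - 3234 + 792))*496 = (24546 - 2574)*496 = 21972*496 = 10898112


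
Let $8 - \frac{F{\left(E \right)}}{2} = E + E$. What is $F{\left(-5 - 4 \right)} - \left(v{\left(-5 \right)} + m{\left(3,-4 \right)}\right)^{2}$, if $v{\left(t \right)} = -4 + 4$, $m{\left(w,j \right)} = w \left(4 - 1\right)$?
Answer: $-29$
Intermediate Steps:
$m{\left(w,j \right)} = 3 w$ ($m{\left(w,j \right)} = w 3 = 3 w$)
$v{\left(t \right)} = 0$
$F{\left(E \right)} = 16 - 4 E$ ($F{\left(E \right)} = 16 - 2 \left(E + E\right) = 16 - 2 \cdot 2 E = 16 - 4 E$)
$F{\left(-5 - 4 \right)} - \left(v{\left(-5 \right)} + m{\left(3,-4 \right)}\right)^{2} = \left(16 - 4 \left(-5 - 4\right)\right) - \left(0 + 3 \cdot 3\right)^{2} = \left(16 - 4 \left(-5 - 4\right)\right) - \left(0 + 9\right)^{2} = \left(16 - -36\right) - 9^{2} = \left(16 + 36\right) - 81 = 52 - 81 = -29$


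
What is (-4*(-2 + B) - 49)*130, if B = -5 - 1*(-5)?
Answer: -5330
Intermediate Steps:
B = 0 (B = -5 + 5 = 0)
(-4*(-2 + B) - 49)*130 = (-4*(-2 + 0) - 49)*130 = (-4*(-2) - 49)*130 = (8 - 49)*130 = -41*130 = -5330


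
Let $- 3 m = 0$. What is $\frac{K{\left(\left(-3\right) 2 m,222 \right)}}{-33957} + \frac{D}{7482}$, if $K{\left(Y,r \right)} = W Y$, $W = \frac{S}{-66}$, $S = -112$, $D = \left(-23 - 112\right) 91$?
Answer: $- \frac{4095}{2494} \approx -1.6419$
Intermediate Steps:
$m = 0$ ($m = \left(- \frac{1}{3}\right) 0 = 0$)
$D = -12285$ ($D = \left(-135\right) 91 = -12285$)
$W = \frac{56}{33}$ ($W = - \frac{112}{-66} = \left(-112\right) \left(- \frac{1}{66}\right) = \frac{56}{33} \approx 1.697$)
$K{\left(Y,r \right)} = \frac{56 Y}{33}$
$\frac{K{\left(\left(-3\right) 2 m,222 \right)}}{-33957} + \frac{D}{7482} = \frac{\frac{56}{33} \left(-3\right) 2 \cdot 0}{-33957} - \frac{12285}{7482} = \frac{56 \left(\left(-6\right) 0\right)}{33} \left(- \frac{1}{33957}\right) - \frac{4095}{2494} = \frac{56}{33} \cdot 0 \left(- \frac{1}{33957}\right) - \frac{4095}{2494} = 0 \left(- \frac{1}{33957}\right) - \frac{4095}{2494} = 0 - \frac{4095}{2494} = - \frac{4095}{2494}$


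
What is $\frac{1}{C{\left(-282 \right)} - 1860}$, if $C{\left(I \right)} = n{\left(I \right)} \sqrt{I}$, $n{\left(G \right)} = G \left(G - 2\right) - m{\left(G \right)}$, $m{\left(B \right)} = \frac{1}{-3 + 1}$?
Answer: $- \frac{40}{38898898673} - \frac{5167 i \sqrt{282}}{116696696019} \approx -1.0283 \cdot 10^{-9} - 7.4354 \cdot 10^{-7} i$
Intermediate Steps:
$m{\left(B \right)} = - \frac{1}{2}$ ($m{\left(B \right)} = \frac{1}{-2} = - \frac{1}{2}$)
$n{\left(G \right)} = \frac{1}{2} + G \left(-2 + G\right)$ ($n{\left(G \right)} = G \left(G - 2\right) - - \frac{1}{2} = G \left(-2 + G\right) + \frac{1}{2} = \frac{1}{2} + G \left(-2 + G\right)$)
$C{\left(I \right)} = \sqrt{I} \left(\frac{1}{2} + I^{2} - 2 I\right)$ ($C{\left(I \right)} = \left(\frac{1}{2} + I^{2} - 2 I\right) \sqrt{I} = \sqrt{I} \left(\frac{1}{2} + I^{2} - 2 I\right)$)
$\frac{1}{C{\left(-282 \right)} - 1860} = \frac{1}{\sqrt{-282} \left(\frac{1}{2} + \left(-282\right)^{2} - -564\right) - 1860} = \frac{1}{i \sqrt{282} \left(\frac{1}{2} + 79524 + 564\right) - 1860} = \frac{1}{i \sqrt{282} \cdot \frac{160177}{2} - 1860} = \frac{1}{\frac{160177 i \sqrt{282}}{2} - 1860} = \frac{1}{-1860 + \frac{160177 i \sqrt{282}}{2}}$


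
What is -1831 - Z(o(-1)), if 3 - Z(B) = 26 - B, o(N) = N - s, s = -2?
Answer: -1809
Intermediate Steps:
o(N) = 2 + N (o(N) = N - 1*(-2) = N + 2 = 2 + N)
Z(B) = -23 + B (Z(B) = 3 - (26 - B) = 3 + (-26 + B) = -23 + B)
-1831 - Z(o(-1)) = -1831 - (-23 + (2 - 1)) = -1831 - (-23 + 1) = -1831 - 1*(-22) = -1831 + 22 = -1809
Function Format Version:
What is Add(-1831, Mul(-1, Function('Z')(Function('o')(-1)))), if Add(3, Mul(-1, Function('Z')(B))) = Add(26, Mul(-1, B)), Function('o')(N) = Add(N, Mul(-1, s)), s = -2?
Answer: -1809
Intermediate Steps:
Function('o')(N) = Add(2, N) (Function('o')(N) = Add(N, Mul(-1, -2)) = Add(N, 2) = Add(2, N))
Function('Z')(B) = Add(-23, B) (Function('Z')(B) = Add(3, Mul(-1, Add(26, Mul(-1, B)))) = Add(3, Add(-26, B)) = Add(-23, B))
Add(-1831, Mul(-1, Function('Z')(Function('o')(-1)))) = Add(-1831, Mul(-1, Add(-23, Add(2, -1)))) = Add(-1831, Mul(-1, Add(-23, 1))) = Add(-1831, Mul(-1, -22)) = Add(-1831, 22) = -1809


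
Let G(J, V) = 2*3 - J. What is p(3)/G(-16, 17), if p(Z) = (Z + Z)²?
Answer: 18/11 ≈ 1.6364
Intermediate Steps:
p(Z) = 4*Z² (p(Z) = (2*Z)² = 4*Z²)
G(J, V) = 6 - J
p(3)/G(-16, 17) = (4*3²)/(6 - 1*(-16)) = (4*9)/(6 + 16) = 36/22 = 36*(1/22) = 18/11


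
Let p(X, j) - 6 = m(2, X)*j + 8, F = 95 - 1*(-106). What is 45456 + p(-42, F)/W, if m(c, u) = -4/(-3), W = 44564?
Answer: 1012850733/22282 ≈ 45456.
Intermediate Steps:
m(c, u) = 4/3 (m(c, u) = -4*(-1/3) = 4/3)
F = 201 (F = 95 + 106 = 201)
p(X, j) = 14 + 4*j/3 (p(X, j) = 6 + (4*j/3 + 8) = 6 + (8 + 4*j/3) = 14 + 4*j/3)
45456 + p(-42, F)/W = 45456 + (14 + (4/3)*201)/44564 = 45456 + (14 + 268)*(1/44564) = 45456 + 282*(1/44564) = 45456 + 141/22282 = 1012850733/22282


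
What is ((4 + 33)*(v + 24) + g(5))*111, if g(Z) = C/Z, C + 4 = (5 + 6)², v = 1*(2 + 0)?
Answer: 546897/5 ≈ 1.0938e+5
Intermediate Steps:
v = 2 (v = 1*2 = 2)
C = 117 (C = -4 + (5 + 6)² = -4 + 11² = -4 + 121 = 117)
g(Z) = 117/Z
((4 + 33)*(v + 24) + g(5))*111 = ((4 + 33)*(2 + 24) + 117/5)*111 = (37*26 + 117*(⅕))*111 = (962 + 117/5)*111 = (4927/5)*111 = 546897/5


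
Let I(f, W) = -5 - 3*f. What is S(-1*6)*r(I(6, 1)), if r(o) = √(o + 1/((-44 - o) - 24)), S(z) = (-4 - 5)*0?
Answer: 0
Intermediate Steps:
I(f, W) = -5 - 3*f
S(z) = 0 (S(z) = -9*0 = 0)
r(o) = √(o + 1/(-68 - o))
S(-1*6)*r(I(6, 1)) = 0*√((-1 + (-5 - 3*6)*(68 + (-5 - 3*6)))/(68 + (-5 - 3*6))) = 0*√((-1 + (-5 - 18)*(68 + (-5 - 18)))/(68 + (-5 - 18))) = 0*√((-1 - 23*(68 - 23))/(68 - 23)) = 0*√((-1 - 23*45)/45) = 0*√((-1 - 1035)/45) = 0*√((1/45)*(-1036)) = 0*√(-1036/45) = 0*(2*I*√1295/15) = 0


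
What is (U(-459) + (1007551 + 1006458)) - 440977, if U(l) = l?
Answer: 1572573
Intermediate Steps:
(U(-459) + (1007551 + 1006458)) - 440977 = (-459 + (1007551 + 1006458)) - 440977 = (-459 + 2014009) - 440977 = 2013550 - 440977 = 1572573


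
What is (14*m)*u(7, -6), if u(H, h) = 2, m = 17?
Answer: 476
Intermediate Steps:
(14*m)*u(7, -6) = (14*17)*2 = 238*2 = 476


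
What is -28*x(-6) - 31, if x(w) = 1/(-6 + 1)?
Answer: -127/5 ≈ -25.400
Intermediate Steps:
x(w) = -⅕ (x(w) = 1/(-5) = -⅕)
-28*x(-6) - 31 = -28*(-⅕) - 31 = 28/5 - 31 = -127/5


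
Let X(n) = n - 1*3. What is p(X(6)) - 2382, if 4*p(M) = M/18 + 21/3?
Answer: -57125/24 ≈ -2380.2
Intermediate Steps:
X(n) = -3 + n (X(n) = n - 3 = -3 + n)
p(M) = 7/4 + M/72 (p(M) = (M/18 + 21/3)/4 = (M*(1/18) + 21*(⅓))/4 = (M/18 + 7)/4 = (7 + M/18)/4 = 7/4 + M/72)
p(X(6)) - 2382 = (7/4 + (-3 + 6)/72) - 2382 = (7/4 + (1/72)*3) - 2382 = (7/4 + 1/24) - 2382 = 43/24 - 2382 = -57125/24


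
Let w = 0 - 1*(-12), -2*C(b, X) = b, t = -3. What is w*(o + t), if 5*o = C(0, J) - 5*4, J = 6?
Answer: -84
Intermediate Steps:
C(b, X) = -b/2
o = -4 (o = (-½*0 - 5*4)/5 = (0 - 20)/5 = (⅕)*(-20) = -4)
w = 12 (w = 0 + 12 = 12)
w*(o + t) = 12*(-4 - 3) = 12*(-7) = -84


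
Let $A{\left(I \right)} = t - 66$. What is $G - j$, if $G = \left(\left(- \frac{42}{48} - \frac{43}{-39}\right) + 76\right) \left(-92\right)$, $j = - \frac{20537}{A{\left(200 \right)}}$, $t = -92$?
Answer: $- \frac{22007327}{3081} \approx -7142.9$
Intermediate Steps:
$A{\left(I \right)} = -158$ ($A{\left(I \right)} = -92 - 66 = -158$)
$j = \frac{20537}{158}$ ($j = - \frac{20537}{-158} = \left(-20537\right) \left(- \frac{1}{158}\right) = \frac{20537}{158} \approx 129.98$)
$G = - \frac{547009}{78}$ ($G = \left(\left(\left(-42\right) \frac{1}{48} - - \frac{43}{39}\right) + 76\right) \left(-92\right) = \left(\left(- \frac{7}{8} + \frac{43}{39}\right) + 76\right) \left(-92\right) = \left(\frac{71}{312} + 76\right) \left(-92\right) = \frac{23783}{312} \left(-92\right) = - \frac{547009}{78} \approx -7012.9$)
$G - j = - \frac{547009}{78} - \frac{20537}{158} = - \frac{22007327}{3081}$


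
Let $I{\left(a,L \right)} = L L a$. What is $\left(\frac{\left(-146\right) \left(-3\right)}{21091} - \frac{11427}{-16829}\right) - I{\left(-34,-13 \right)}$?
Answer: $\frac{2039736140453}{354940439} \approx 5746.7$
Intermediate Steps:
$I{\left(a,L \right)} = a L^{2}$ ($I{\left(a,L \right)} = L^{2} a = a L^{2}$)
$\left(\frac{\left(-146\right) \left(-3\right)}{21091} - \frac{11427}{-16829}\right) - I{\left(-34,-13 \right)} = \left(\frac{\left(-146\right) \left(-3\right)}{21091} - \frac{11427}{-16829}\right) - - 34 \left(-13\right)^{2} = \left(438 \cdot \frac{1}{21091} - - \frac{11427}{16829}\right) - \left(-34\right) 169 = \left(\frac{438}{21091} + \frac{11427}{16829}\right) - -5746 = \frac{248377959}{354940439} + 5746 = \frac{2039736140453}{354940439}$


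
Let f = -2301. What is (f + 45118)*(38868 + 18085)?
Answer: 2438556601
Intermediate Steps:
(f + 45118)*(38868 + 18085) = (-2301 + 45118)*(38868 + 18085) = 42817*56953 = 2438556601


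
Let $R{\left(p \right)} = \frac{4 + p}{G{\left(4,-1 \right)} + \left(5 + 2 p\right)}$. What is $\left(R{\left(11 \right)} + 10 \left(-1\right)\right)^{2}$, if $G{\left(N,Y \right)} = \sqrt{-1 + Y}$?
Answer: $\frac{25 \left(- 2593 i + 204 \sqrt{2}\right)}{- 727 i + 54 \sqrt{2}} \approx 89.225 + 0.54823 i$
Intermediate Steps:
$R{\left(p \right)} = \frac{4 + p}{5 + 2 p + i \sqrt{2}}$ ($R{\left(p \right)} = \frac{4 + p}{\sqrt{-1 - 1} + \left(5 + 2 p\right)} = \frac{4 + p}{\sqrt{-2} + \left(5 + 2 p\right)} = \frac{4 + p}{i \sqrt{2} + \left(5 + 2 p\right)} = \frac{4 + p}{5 + 2 p + i \sqrt{2}}$)
$\left(R{\left(11 \right)} + 10 \left(-1\right)\right)^{2} = \left(\frac{4 + 11}{5 + 2 \cdot 11 + i \sqrt{2}} + 10 \left(-1\right)\right)^{2} = \left(\frac{1}{5 + 22 + i \sqrt{2}} \cdot 15 - 10\right)^{2} = \left(\frac{1}{27 + i \sqrt{2}} \cdot 15 - 10\right)^{2} = \left(\frac{15}{27 + i \sqrt{2}} - 10\right)^{2} = \left(-10 + \frac{15}{27 + i \sqrt{2}}\right)^{2}$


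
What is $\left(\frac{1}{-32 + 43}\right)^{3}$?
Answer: $\frac{1}{1331} \approx 0.00075131$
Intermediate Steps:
$\left(\frac{1}{-32 + 43}\right)^{3} = \left(\frac{1}{11}\right)^{3} = \frac{1}{1331}$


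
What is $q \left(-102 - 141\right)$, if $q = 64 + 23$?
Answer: $-21141$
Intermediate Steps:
$q = 87$
$q \left(-102 - 141\right) = 87 \left(-102 - 141\right) = 87 \left(-243\right) = -21141$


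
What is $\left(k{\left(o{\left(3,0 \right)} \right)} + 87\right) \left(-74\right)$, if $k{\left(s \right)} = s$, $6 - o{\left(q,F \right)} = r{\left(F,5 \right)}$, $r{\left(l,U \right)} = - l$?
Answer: $-6882$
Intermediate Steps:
$o{\left(q,F \right)} = 6 + F$ ($o{\left(q,F \right)} = 6 - - F = 6 + F$)
$\left(k{\left(o{\left(3,0 \right)} \right)} + 87\right) \left(-74\right) = \left(\left(6 + 0\right) + 87\right) \left(-74\right) = \left(6 + 87\right) \left(-74\right) = 93 \left(-74\right) = -6882$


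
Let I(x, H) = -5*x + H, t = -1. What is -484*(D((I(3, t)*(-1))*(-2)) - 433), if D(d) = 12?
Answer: 203764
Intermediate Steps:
I(x, H) = H - 5*x
-484*(D((I(3, t)*(-1))*(-2)) - 433) = -484*(12 - 433) = -484*(-421) = 203764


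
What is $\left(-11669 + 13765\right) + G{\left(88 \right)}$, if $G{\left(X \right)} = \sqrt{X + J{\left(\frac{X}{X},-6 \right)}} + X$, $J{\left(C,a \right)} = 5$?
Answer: $2184 + \sqrt{93} \approx 2193.6$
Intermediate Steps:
$G{\left(X \right)} = X + \sqrt{5 + X}$ ($G{\left(X \right)} = \sqrt{X + 5} + X = \sqrt{5 + X} + X = X + \sqrt{5 + X}$)
$\left(-11669 + 13765\right) + G{\left(88 \right)} = \left(-11669 + 13765\right) + \left(88 + \sqrt{5 + 88}\right) = 2096 + \left(88 + \sqrt{93}\right) = 2184 + \sqrt{93}$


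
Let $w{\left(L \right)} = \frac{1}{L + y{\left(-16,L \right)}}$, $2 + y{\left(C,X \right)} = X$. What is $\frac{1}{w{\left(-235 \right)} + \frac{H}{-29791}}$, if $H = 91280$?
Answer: $- \frac{14061352}{43113951} \approx -0.32614$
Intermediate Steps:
$y{\left(C,X \right)} = -2 + X$
$w{\left(L \right)} = \frac{1}{-2 + 2 L}$ ($w{\left(L \right)} = \frac{1}{L + \left(-2 + L\right)} = \frac{1}{-2 + 2 L}$)
$\frac{1}{w{\left(-235 \right)} + \frac{H}{-29791}} = \frac{1}{\frac{1}{2 \left(-1 - 235\right)} + \frac{91280}{-29791}} = \frac{1}{\frac{1}{2 \left(-236\right)} + 91280 \left(- \frac{1}{29791}\right)} = \frac{1}{\frac{1}{2} \left(- \frac{1}{236}\right) - \frac{91280}{29791}} = \frac{1}{- \frac{1}{472} - \frac{91280}{29791}} = \frac{1}{- \frac{43113951}{14061352}} = - \frac{14061352}{43113951}$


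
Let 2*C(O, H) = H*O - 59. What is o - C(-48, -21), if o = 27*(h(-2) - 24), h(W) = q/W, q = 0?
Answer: -2245/2 ≈ -1122.5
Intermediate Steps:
h(W) = 0 (h(W) = 0/W = 0)
C(O, H) = -59/2 + H*O/2 (C(O, H) = (H*O - 59)/2 = (-59 + H*O)/2 = -59/2 + H*O/2)
o = -648 (o = 27*(0 - 24) = 27*(-24) = -648)
o - C(-48, -21) = -648 - (-59/2 + (½)*(-21)*(-48)) = -648 - (-59/2 + 504) = -648 - 1*949/2 = -648 - 949/2 = -2245/2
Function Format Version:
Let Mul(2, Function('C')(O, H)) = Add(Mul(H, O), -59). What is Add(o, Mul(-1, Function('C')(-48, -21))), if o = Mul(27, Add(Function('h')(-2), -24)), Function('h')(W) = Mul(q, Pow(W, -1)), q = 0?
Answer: Rational(-2245, 2) ≈ -1122.5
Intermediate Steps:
Function('h')(W) = 0 (Function('h')(W) = Mul(0, Pow(W, -1)) = 0)
Function('C')(O, H) = Add(Rational(-59, 2), Mul(Rational(1, 2), H, O)) (Function('C')(O, H) = Mul(Rational(1, 2), Add(Mul(H, O), -59)) = Mul(Rational(1, 2), Add(-59, Mul(H, O))) = Add(Rational(-59, 2), Mul(Rational(1, 2), H, O)))
o = -648 (o = Mul(27, Add(0, -24)) = Mul(27, -24) = -648)
Add(o, Mul(-1, Function('C')(-48, -21))) = Add(-648, Mul(-1, Add(Rational(-59, 2), Mul(Rational(1, 2), -21, -48)))) = Add(-648, Mul(-1, Add(Rational(-59, 2), 504))) = Add(-648, Mul(-1, Rational(949, 2))) = Add(-648, Rational(-949, 2)) = Rational(-2245, 2)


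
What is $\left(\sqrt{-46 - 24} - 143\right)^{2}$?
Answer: $\left(143 - i \sqrt{70}\right)^{2} \approx 20379.0 - 2392.8 i$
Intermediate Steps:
$\left(\sqrt{-46 - 24} - 143\right)^{2} = \left(\sqrt{-70} - 143\right)^{2} = \left(i \sqrt{70} - 143\right)^{2} = \left(-143 + i \sqrt{70}\right)^{2}$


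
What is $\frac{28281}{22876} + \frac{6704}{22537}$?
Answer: $\frac{790729601}{515556412} \approx 1.5337$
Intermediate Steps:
$\frac{28281}{22876} + \frac{6704}{22537} = \frac{790729601}{515556412}$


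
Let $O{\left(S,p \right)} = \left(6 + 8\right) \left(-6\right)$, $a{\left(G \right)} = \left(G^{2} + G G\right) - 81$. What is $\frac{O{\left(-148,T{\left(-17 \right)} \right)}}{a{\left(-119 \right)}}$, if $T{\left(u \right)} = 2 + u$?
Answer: $- \frac{84}{28241} \approx -0.0029744$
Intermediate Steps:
$a{\left(G \right)} = -81 + 2 G^{2}$ ($a{\left(G \right)} = \left(G^{2} + G^{2}\right) - 81 = 2 G^{2} - 81 = -81 + 2 G^{2}$)
$O{\left(S,p \right)} = -84$ ($O{\left(S,p \right)} = 14 \left(-6\right) = -84$)
$\frac{O{\left(-148,T{\left(-17 \right)} \right)}}{a{\left(-119 \right)}} = - \frac{84}{-81 + 2 \left(-119\right)^{2}} = - \frac{84}{-81 + 2 \cdot 14161} = - \frac{84}{-81 + 28322} = - \frac{84}{28241}$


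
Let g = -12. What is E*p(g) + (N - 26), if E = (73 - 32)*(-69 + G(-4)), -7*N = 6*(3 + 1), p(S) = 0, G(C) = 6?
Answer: -206/7 ≈ -29.429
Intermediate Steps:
N = -24/7 (N = -6*(3 + 1)/7 = -6*4/7 = -1/7*24 = -24/7 ≈ -3.4286)
E = -2583 (E = (73 - 32)*(-69 + 6) = 41*(-63) = -2583)
E*p(g) + (N - 26) = -2583*0 + (-24/7 - 26) = 0 - 206/7 = -206/7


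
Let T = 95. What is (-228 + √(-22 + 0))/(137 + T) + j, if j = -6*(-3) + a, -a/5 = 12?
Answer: -2493/58 + I*√22/232 ≈ -42.983 + 0.020217*I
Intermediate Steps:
a = -60 (a = -5*12 = -60)
j = -42 (j = -6*(-3) - 60 = 18 - 60 = -42)
(-228 + √(-22 + 0))/(137 + T) + j = (-228 + √(-22 + 0))/(137 + 95) - 42 = (-228 + √(-22))/232 - 42 = (-228 + I*√22)*(1/232) - 42 = (-57/58 + I*√22/232) - 42 = -2493/58 + I*√22/232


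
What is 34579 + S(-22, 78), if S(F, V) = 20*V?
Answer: 36139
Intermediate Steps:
34579 + S(-22, 78) = 34579 + 20*78 = 34579 + 1560 = 36139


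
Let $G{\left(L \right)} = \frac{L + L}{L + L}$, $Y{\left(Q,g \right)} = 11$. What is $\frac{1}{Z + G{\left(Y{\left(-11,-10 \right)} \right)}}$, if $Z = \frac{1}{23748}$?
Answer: $\frac{23748}{23749} \approx 0.99996$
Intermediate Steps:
$G{\left(L \right)} = 1$ ($G{\left(L \right)} = \frac{2 L}{2 L} = 2 L \frac{1}{2 L} = 1$)
$Z = \frac{1}{23748} \approx 4.2109 \cdot 10^{-5}$
$\frac{1}{Z + G{\left(Y{\left(-11,-10 \right)} \right)}} = \frac{1}{\frac{1}{23748} + 1} = \frac{1}{\frac{23749}{23748}} = \frac{23748}{23749}$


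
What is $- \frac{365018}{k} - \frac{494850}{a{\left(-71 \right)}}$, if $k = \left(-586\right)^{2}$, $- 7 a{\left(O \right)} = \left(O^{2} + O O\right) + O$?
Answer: $\frac{197642063167}{572956226} \approx 344.95$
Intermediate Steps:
$a{\left(O \right)} = - \frac{2 O^{2}}{7} - \frac{O}{7}$ ($a{\left(O \right)} = - \frac{\left(O^{2} + O O\right) + O}{7} = - \frac{\left(O^{2} + O^{2}\right) + O}{7} = - \frac{2 O^{2} + O}{7} = - \frac{O + 2 O^{2}}{7} = - \frac{2 O^{2}}{7} - \frac{O}{7}$)
$k = 343396$
$- \frac{365018}{k} - \frac{494850}{a{\left(-71 \right)}} = - \frac{365018}{343396} - \frac{494850}{\left(- \frac{1}{7}\right) \left(-71\right) \left(1 + 2 \left(-71\right)\right)} = \left(-365018\right) \frac{1}{343396} - \frac{494850}{\left(- \frac{1}{7}\right) \left(-71\right) \left(1 - 142\right)} = - \frac{182509}{171698} - \frac{494850}{\left(- \frac{1}{7}\right) \left(-71\right) \left(-141\right)} = - \frac{182509}{171698} - \frac{494850}{- \frac{10011}{7}} = - \frac{182509}{171698} - - \frac{1154650}{3337} = - \frac{182509}{171698} + \frac{1154650}{3337} = \frac{197642063167}{572956226}$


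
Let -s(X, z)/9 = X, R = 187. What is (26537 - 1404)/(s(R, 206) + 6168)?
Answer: 25133/4485 ≈ 5.6038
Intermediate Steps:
s(X, z) = -9*X
(26537 - 1404)/(s(R, 206) + 6168) = (26537 - 1404)/(-9*187 + 6168) = 25133/(-1683 + 6168) = 25133/4485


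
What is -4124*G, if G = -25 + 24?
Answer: 4124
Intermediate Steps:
G = -1
-4124*G = -4124*(-1) = 4124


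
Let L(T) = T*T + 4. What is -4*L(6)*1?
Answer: -160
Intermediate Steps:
L(T) = 4 + T² (L(T) = T² + 4 = 4 + T²)
-4*L(6)*1 = -4*(4 + 6²)*1 = -4*(4 + 36)*1 = -4*40*1 = -160*1 = -160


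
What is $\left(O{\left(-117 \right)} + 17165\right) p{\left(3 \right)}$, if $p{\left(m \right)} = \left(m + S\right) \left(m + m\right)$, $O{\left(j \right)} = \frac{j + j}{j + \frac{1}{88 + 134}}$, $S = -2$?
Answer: $\frac{2675270958}{25973} \approx 1.03 \cdot 10^{5}$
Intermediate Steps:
$O{\left(j \right)} = \frac{2 j}{\frac{1}{222} + j}$ ($O{\left(j \right)} = \frac{2 j}{j + \frac{1}{222}} = \frac{2 j}{\frac{1}{222} + j}$)
$p{\left(m \right)} = 2 m \left(-2 + m\right)$ ($p{\left(m \right)} = \left(m - 2\right) \left(m + m\right) = \left(-2 + m\right) 2 m = 2 m \left(-2 + m\right)$)
$\left(O{\left(-117 \right)} + 17165\right) p{\left(3 \right)} = \left(444 \left(-117\right) \frac{1}{1 + 222 \left(-117\right)} + 17165\right) 2 \cdot 3 \left(-2 + 3\right) = \left(444 \left(-117\right) \frac{1}{1 - 25974} + 17165\right) 2 \cdot 3 \cdot 1 = \left(444 \left(-117\right) \frac{1}{-25973} + 17165\right) 6 = \left(444 \left(-117\right) \left(- \frac{1}{25973}\right) + 17165\right) 6 = \left(\frac{51948}{25973} + 17165\right) 6 = \frac{445878493}{25973} \cdot 6 = \frac{2675270958}{25973}$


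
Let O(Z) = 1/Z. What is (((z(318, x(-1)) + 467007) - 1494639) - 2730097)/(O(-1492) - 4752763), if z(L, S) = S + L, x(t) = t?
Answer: 5606058704/7091122397 ≈ 0.79057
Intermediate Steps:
z(L, S) = L + S
(((z(318, x(-1)) + 467007) - 1494639) - 2730097)/(O(-1492) - 4752763) = ((((318 - 1) + 467007) - 1494639) - 2730097)/(1/(-1492) - 4752763) = (((317 + 467007) - 1494639) - 2730097)/(-1/1492 - 4752763) = ((467324 - 1494639) - 2730097)/(-7091122397/1492) = (-1027315 - 2730097)*(-1492/7091122397) = -3757412*(-1492/7091122397) = 5606058704/7091122397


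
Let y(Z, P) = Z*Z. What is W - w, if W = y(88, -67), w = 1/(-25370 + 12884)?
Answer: 96691585/12486 ≈ 7744.0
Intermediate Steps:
y(Z, P) = Z**2
w = -1/12486 (w = 1/(-12486) = -1/12486 ≈ -8.0090e-5)
W = 7744 (W = 88**2 = 7744)
W - w = 7744 - 1*(-1/12486) = 7744 + 1/12486 = 96691585/12486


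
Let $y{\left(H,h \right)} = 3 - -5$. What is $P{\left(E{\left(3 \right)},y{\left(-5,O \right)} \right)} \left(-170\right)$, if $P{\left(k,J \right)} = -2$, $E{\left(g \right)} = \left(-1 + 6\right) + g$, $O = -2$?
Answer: $340$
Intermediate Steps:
$y{\left(H,h \right)} = 8$ ($y{\left(H,h \right)} = 3 + 5 = 8$)
$E{\left(g \right)} = 5 + g$
$P{\left(E{\left(3 \right)},y{\left(-5,O \right)} \right)} \left(-170\right) = \left(-2\right) \left(-170\right) = 340$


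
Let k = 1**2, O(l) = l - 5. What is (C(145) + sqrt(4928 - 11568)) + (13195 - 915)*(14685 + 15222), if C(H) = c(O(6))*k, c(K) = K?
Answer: 367257961 + 4*I*sqrt(415) ≈ 3.6726e+8 + 81.486*I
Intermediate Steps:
O(l) = -5 + l
k = 1
C(H) = 1 (C(H) = (-5 + 6)*1 = 1*1 = 1)
(C(145) + sqrt(4928 - 11568)) + (13195 - 915)*(14685 + 15222) = (1 + sqrt(4928 - 11568)) + (13195 - 915)*(14685 + 15222) = (1 + sqrt(-6640)) + 12280*29907 = (1 + 4*I*sqrt(415)) + 367257960 = 367257961 + 4*I*sqrt(415)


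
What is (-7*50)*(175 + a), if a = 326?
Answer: -175350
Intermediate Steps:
(-7*50)*(175 + a) = (-7*50)*(175 + 326) = -350*501 = -175350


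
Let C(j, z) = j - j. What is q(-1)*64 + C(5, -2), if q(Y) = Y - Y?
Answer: 0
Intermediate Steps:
C(j, z) = 0
q(Y) = 0
q(-1)*64 + C(5, -2) = 0*64 + 0 = 0 + 0 = 0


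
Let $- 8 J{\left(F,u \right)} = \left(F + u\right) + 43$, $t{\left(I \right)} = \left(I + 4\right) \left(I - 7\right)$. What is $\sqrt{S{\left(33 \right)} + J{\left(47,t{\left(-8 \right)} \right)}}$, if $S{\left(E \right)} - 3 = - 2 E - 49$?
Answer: $\frac{i \sqrt{523}}{2} \approx 11.435 i$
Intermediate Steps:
$t{\left(I \right)} = \left(-7 + I\right) \left(4 + I\right)$ ($t{\left(I \right)} = \left(4 + I\right) \left(-7 + I\right) = \left(-7 + I\right) \left(4 + I\right)$)
$J{\left(F,u \right)} = - \frac{43}{8} - \frac{F}{8} - \frac{u}{8}$ ($J{\left(F,u \right)} = - \frac{\left(F + u\right) + 43}{8} = - \frac{43 + F + u}{8} = - \frac{43}{8} - \frac{F}{8} - \frac{u}{8}$)
$S{\left(E \right)} = -46 - 2 E$ ($S{\left(E \right)} = 3 - \left(49 + 2 E\right) = -46 - 2 E$)
$\sqrt{S{\left(33 \right)} + J{\left(47,t{\left(-8 \right)} \right)}} = \sqrt{\left(-46 - 66\right) - \left(\frac{45}{4} + \frac{-28 + \left(-8\right)^{2} - -24}{8}\right)} = \sqrt{\left(-46 - 66\right) - \left(\frac{45}{4} + \frac{-28 + 64 + 24}{8}\right)} = \sqrt{-112 - \frac{75}{4}} = \sqrt{- \frac{523}{4}} = \frac{i \sqrt{523}}{2}$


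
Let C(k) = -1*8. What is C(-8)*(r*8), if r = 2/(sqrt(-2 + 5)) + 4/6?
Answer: -128/3 - 128*sqrt(3)/3 ≈ -116.57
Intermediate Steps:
C(k) = -8
r = 2/3 + 2*sqrt(3)/3 (r = 2/(sqrt(3)) + 4*(1/6) = 2*(sqrt(3)/3) + 2/3 = 2*sqrt(3)/3 + 2/3 = 2/3 + 2*sqrt(3)/3 ≈ 1.8214)
C(-8)*(r*8) = -8*(2/3 + 2*sqrt(3)/3)*8 = -8*(16/3 + 16*sqrt(3)/3) = -128/3 - 128*sqrt(3)/3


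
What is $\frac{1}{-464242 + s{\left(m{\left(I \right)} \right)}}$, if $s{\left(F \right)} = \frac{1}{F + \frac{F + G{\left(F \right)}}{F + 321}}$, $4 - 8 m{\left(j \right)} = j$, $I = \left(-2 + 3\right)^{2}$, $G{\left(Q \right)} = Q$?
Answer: $- \frac{2587}{1200987198} \approx -2.1541 \cdot 10^{-6}$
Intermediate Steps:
$I = 1$ ($I = 1^{2} = 1$)
$m{\left(j \right)} = \frac{1}{2} - \frac{j}{8}$
$s{\left(F \right)} = \frac{1}{F + \frac{2 F}{321 + F}}$ ($s{\left(F \right)} = \frac{1}{F + \frac{F + F}{F + 321}} = \frac{1}{F + \frac{2 F}{321 + F}}$)
$\frac{1}{-464242 + s{\left(m{\left(I \right)} \right)}} = \frac{1}{-464242 + \frac{321 + \left(\frac{1}{2} - \frac{1}{8}\right)}{\left(\frac{1}{2} - \frac{1}{8}\right) \left(323 + \left(\frac{1}{2} - \frac{1}{8}\right)\right)}} = \frac{1}{-464242 + \frac{321 + \frac{3}{8}}{\frac{3}{8} \left(323 + \frac{3}{8}\right)}} = \frac{1}{-464242 + \frac{8}{3} \frac{1}{\frac{2587}{8}} \cdot \frac{2571}{8}} = \frac{1}{-464242 + \frac{8}{3} \cdot \frac{8}{2587} \cdot \frac{2571}{8}} = \frac{1}{-464242 + \frac{6856}{2587}} = \frac{1}{- \frac{1200987198}{2587}} = - \frac{2587}{1200987198}$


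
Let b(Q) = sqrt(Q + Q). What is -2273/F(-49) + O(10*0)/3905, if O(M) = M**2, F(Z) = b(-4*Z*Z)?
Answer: 2273*I*sqrt(2)/196 ≈ 16.401*I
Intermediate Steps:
b(Q) = sqrt(2)*sqrt(Q) (b(Q) = sqrt(2*Q) = sqrt(2)*sqrt(Q))
F(Z) = 2*sqrt(2)*sqrt(-Z**2) (F(Z) = sqrt(2)*sqrt(-4*Z*Z) = sqrt(2)*sqrt(-4*Z**2) = sqrt(2)*(2*sqrt(-Z**2)) = 2*sqrt(2)*sqrt(-Z**2))
-2273/F(-49) + O(10*0)/3905 = -2273*(-I*sqrt(2)/196) + (10*0)**2/3905 = -2273*(-I*sqrt(2)/196) + 0**2*(1/3905) = -2273*(-I*sqrt(2)/196) + 0*(1/3905) = -2273*(-I*sqrt(2)/196) + 0 = -(-2273)*I*sqrt(2)/196 + 0 = 2273*I*sqrt(2)/196 + 0 = 2273*I*sqrt(2)/196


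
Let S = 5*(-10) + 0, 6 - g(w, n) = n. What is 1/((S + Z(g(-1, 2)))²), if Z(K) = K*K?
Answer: 1/1156 ≈ 0.00086505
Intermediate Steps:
g(w, n) = 6 - n
Z(K) = K²
S = -50 (S = -50 + 0 = -50)
1/((S + Z(g(-1, 2)))²) = 1/((-50 + (6 - 1*2)²)²) = 1/((-50 + (6 - 2)²)²) = 1/((-50 + 4²)²) = 1/((-50 + 16)²) = 1/((-34)²) = 1/1156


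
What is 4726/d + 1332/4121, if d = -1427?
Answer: -17575082/5880667 ≈ -2.9886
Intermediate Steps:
4726/d + 1332/4121 = 4726/(-1427) + 1332/4121 = 4726*(-1/1427) + 1332*(1/4121) = -4726/1427 + 1332/4121 = -17575082/5880667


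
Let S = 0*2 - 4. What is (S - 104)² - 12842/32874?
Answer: 191714747/16437 ≈ 11664.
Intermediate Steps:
S = -4 (S = 0 - 4 = -4)
(S - 104)² - 12842/32874 = (-4 - 104)² - 12842/32874 = (-108)² - 12842/32874 = 11664 - 1*6421/16437 = 11664 - 6421/16437 = 191714747/16437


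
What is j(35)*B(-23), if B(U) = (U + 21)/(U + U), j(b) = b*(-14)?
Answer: -490/23 ≈ -21.304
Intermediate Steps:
j(b) = -14*b
B(U) = (21 + U)/(2*U) (B(U) = (21 + U)/((2*U)) = (21 + U)*(1/(2*U)) = (21 + U)/(2*U))
j(35)*B(-23) = (-14*35)*((½)*(21 - 23)/(-23)) = -245*(-1)*(-2)/23 = -490*1/23 = -490/23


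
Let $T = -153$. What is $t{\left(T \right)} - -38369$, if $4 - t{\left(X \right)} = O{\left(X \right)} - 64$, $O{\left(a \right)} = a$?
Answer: $38590$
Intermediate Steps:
$t{\left(X \right)} = 68 - X$ ($t{\left(X \right)} = 4 - \left(X - 64\right) = 4 - \left(-64 + X\right) = 68 - X$)
$t{\left(T \right)} - -38369 = \left(68 - -153\right) - -38369 = \left(68 + 153\right) + 38369 = 221 + 38369 = 38590$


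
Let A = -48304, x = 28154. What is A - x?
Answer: -76458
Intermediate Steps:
A - x = -48304 - 1*28154 = -48304 - 28154 = -76458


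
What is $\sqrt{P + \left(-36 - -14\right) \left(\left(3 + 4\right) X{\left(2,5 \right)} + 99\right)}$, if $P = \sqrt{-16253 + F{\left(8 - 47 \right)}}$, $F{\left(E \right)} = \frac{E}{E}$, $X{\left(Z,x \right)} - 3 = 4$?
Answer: $\sqrt{-3256 + 2 i \sqrt{4063}} \approx 1.1169 + 57.072 i$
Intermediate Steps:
$X{\left(Z,x \right)} = 7$ ($X{\left(Z,x \right)} = 3 + 4 = 7$)
$F{\left(E \right)} = 1$
$P = 2 i \sqrt{4063}$ ($P = \sqrt{-16253 + 1} = \sqrt{-16252} = 2 i \sqrt{4063} \approx 127.48 i$)
$\sqrt{P + \left(-36 - -14\right) \left(\left(3 + 4\right) X{\left(2,5 \right)} + 99\right)} = \sqrt{2 i \sqrt{4063} + \left(-36 - -14\right) \left(\left(3 + 4\right) 7 + 99\right)} = \sqrt{2 i \sqrt{4063} + \left(-36 + 14\right) \left(7 \cdot 7 + 99\right)} = \sqrt{2 i \sqrt{4063} - 22 \left(49 + 99\right)} = \sqrt{2 i \sqrt{4063} - 3256} = \sqrt{-3256 + 2 i \sqrt{4063}}$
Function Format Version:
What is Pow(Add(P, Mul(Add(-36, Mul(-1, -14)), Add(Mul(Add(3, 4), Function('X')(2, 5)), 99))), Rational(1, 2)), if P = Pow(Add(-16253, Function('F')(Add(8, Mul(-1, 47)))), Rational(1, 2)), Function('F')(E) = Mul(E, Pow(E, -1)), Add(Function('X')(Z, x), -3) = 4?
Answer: Pow(Add(-3256, Mul(2, I, Pow(4063, Rational(1, 2)))), Rational(1, 2)) ≈ Add(1.1169, Mul(57.072, I))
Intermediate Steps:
Function('X')(Z, x) = 7 (Function('X')(Z, x) = Add(3, 4) = 7)
Function('F')(E) = 1
P = Mul(2, I, Pow(4063, Rational(1, 2))) (P = Pow(Add(-16253, 1), Rational(1, 2)) = Pow(-16252, Rational(1, 2)) = Mul(2, I, Pow(4063, Rational(1, 2))) ≈ Mul(127.48, I))
Pow(Add(P, Mul(Add(-36, Mul(-1, -14)), Add(Mul(Add(3, 4), Function('X')(2, 5)), 99))), Rational(1, 2)) = Pow(Add(Mul(2, I, Pow(4063, Rational(1, 2))), Mul(Add(-36, Mul(-1, -14)), Add(Mul(Add(3, 4), 7), 99))), Rational(1, 2)) = Pow(Add(Mul(2, I, Pow(4063, Rational(1, 2))), Mul(Add(-36, 14), Add(Mul(7, 7), 99))), Rational(1, 2)) = Pow(Add(Mul(2, I, Pow(4063, Rational(1, 2))), Mul(-22, Add(49, 99))), Rational(1, 2)) = Pow(Add(Mul(2, I, Pow(4063, Rational(1, 2))), Mul(-22, 148)), Rational(1, 2)) = Pow(Add(Mul(2, I, Pow(4063, Rational(1, 2))), -3256), Rational(1, 2)) = Pow(Add(-3256, Mul(2, I, Pow(4063, Rational(1, 2)))), Rational(1, 2))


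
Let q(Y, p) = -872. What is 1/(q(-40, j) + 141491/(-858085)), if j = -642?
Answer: -858085/748391611 ≈ -0.0011466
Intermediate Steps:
1/(q(-40, j) + 141491/(-858085)) = 1/(-872 + 141491/(-858085)) = 1/(-872 + 141491*(-1/858085)) = 1/(-872 - 141491/858085) = 1/(-748391611/858085) = -858085/748391611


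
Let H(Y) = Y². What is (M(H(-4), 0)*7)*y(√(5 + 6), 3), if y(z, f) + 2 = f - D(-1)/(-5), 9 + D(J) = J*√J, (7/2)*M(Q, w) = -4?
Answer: 32/5 + 8*I/5 ≈ 6.4 + 1.6*I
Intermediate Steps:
M(Q, w) = -8/7 (M(Q, w) = (2/7)*(-4) = -8/7)
D(J) = -9 + J^(3/2) (D(J) = -9 + J*√J = -9 + J^(3/2))
y(z, f) = -19/5 + f - I/5 (y(z, f) = -2 + (f - (-9 + (-1)^(3/2))/(-5)) = -2 + (f - (-9 - I)*(-1)/5) = -2 + (f - (9/5 + I/5)) = -2 + (f + (-9/5 - I/5)) = -2 + (-9/5 + f - I/5) = -19/5 + f - I/5)
(M(H(-4), 0)*7)*y(√(5 + 6), 3) = (-8/7*7)*(-19/5 + 3 - I/5) = -8*(-⅘ - I/5) = 32/5 + 8*I/5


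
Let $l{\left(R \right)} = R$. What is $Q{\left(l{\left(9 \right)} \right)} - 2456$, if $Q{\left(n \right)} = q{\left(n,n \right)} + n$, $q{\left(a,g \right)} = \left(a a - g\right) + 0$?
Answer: $-2375$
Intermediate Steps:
$q{\left(a,g \right)} = a^{2} - g$ ($q{\left(a,g \right)} = \left(a^{2} - g\right) + 0 = a^{2} - g$)
$Q{\left(n \right)} = n^{2}$ ($Q{\left(n \right)} = \left(n^{2} - n\right) + n = n^{2}$)
$Q{\left(l{\left(9 \right)} \right)} - 2456 = 9^{2} - 2456 = 81 - 2456 = -2375$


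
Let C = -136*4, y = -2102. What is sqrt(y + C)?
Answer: 21*I*sqrt(6) ≈ 51.439*I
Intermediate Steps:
C = -544
sqrt(y + C) = sqrt(-2102 - 544) = sqrt(-2646) = 21*I*sqrt(6)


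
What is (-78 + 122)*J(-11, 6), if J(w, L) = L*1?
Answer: 264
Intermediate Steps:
J(w, L) = L
(-78 + 122)*J(-11, 6) = (-78 + 122)*6 = 44*6 = 264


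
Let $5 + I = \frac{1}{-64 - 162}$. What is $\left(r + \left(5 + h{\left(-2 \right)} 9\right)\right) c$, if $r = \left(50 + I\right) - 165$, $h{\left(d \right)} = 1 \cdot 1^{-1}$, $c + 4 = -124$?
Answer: $\frac{1533248}{113} \approx 13569.0$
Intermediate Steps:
$c = -128$ ($c = -4 - 124 = -128$)
$I = - \frac{1131}{226}$ ($I = -5 + \frac{1}{-64 - 162} = -5 + \frac{1}{-226} = -5 - \frac{1}{226} = - \frac{1131}{226} \approx -5.0044$)
$h{\left(d \right)} = 1$ ($h{\left(d \right)} = 1 \cdot 1 = 1$)
$r = - \frac{27121}{226}$ ($r = \left(50 - \frac{1131}{226}\right) - 165 = \frac{10169}{226} - 165 = - \frac{27121}{226} \approx -120.0$)
$\left(r + \left(5 + h{\left(-2 \right)} 9\right)\right) c = \left(- \frac{27121}{226} + \left(5 + 1 \cdot 9\right)\right) \left(-128\right) = \left(- \frac{27121}{226} + \left(5 + 9\right)\right) \left(-128\right) = \left(- \frac{27121}{226} + 14\right) \left(-128\right) = \left(- \frac{23957}{226}\right) \left(-128\right) = \frac{1533248}{113}$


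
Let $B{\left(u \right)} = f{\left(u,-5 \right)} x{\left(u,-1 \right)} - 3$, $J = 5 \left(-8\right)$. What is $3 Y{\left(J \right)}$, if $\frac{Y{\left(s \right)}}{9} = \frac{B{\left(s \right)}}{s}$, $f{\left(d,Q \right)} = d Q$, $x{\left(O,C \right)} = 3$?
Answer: $- \frac{16119}{40} \approx -402.98$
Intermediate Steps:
$f{\left(d,Q \right)} = Q d$
$J = -40$
$B{\left(u \right)} = -3 - 15 u$ ($B{\left(u \right)} = - 5 u 3 - 3 = - 15 u - 3 = -3 - 15 u$)
$Y{\left(s \right)} = \frac{9 \left(-3 - 15 s\right)}{s}$ ($Y{\left(s \right)} = 9 \frac{-3 - 15 s}{s} = \frac{9 \left(-3 - 15 s\right)}{s}$)
$3 Y{\left(J \right)} = 3 \left(-135 - \frac{27}{-40}\right) = 3 \left(-135 - - \frac{27}{40}\right) = 3 \left(-135 + \frac{27}{40}\right) = 3 \left(- \frac{5373}{40}\right) = - \frac{16119}{40}$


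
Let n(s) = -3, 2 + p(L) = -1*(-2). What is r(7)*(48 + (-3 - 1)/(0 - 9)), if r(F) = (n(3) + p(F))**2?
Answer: 436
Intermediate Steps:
p(L) = 0 (p(L) = -2 - 1*(-2) = -2 + 2 = 0)
r(F) = 9 (r(F) = (-3 + 0)**2 = (-3)**2 = 9)
r(7)*(48 + (-3 - 1)/(0 - 9)) = 9*(48 + (-3 - 1)/(0 - 9)) = 9*(48 - 4/(-9)) = 9*(48 - 4*(-1/9)) = 9*(48 + 4/9) = 9*(436/9) = 436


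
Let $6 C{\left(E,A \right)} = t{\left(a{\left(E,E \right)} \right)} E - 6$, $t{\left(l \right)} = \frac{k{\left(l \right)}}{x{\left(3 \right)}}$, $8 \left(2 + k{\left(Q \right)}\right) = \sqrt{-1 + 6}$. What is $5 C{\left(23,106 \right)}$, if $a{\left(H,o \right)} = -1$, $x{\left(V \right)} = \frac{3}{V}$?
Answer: $- \frac{130}{3} + \frac{115 \sqrt{5}}{48} \approx -37.976$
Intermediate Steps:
$k{\left(Q \right)} = -2 + \frac{\sqrt{5}}{8}$ ($k{\left(Q \right)} = -2 + \frac{\sqrt{-1 + 6}}{8} = -2 + \frac{\sqrt{5}}{8}$)
$t{\left(l \right)} = -2 + \frac{\sqrt{5}}{8}$ ($t{\left(l \right)} = \frac{-2 + \frac{\sqrt{5}}{8}}{3 \cdot \frac{1}{3}} = \frac{-2 + \frac{\sqrt{5}}{8}}{1} = \left(-2 + \frac{\sqrt{5}}{8}\right) 1 = -2 + \frac{\sqrt{5}}{8}$)
$C{\left(E,A \right)} = -1 + \frac{E \left(-2 + \frac{\sqrt{5}}{8}\right)}{6}$ ($C{\left(E,A \right)} = \frac{\left(-2 + \frac{\sqrt{5}}{8}\right) E - 6}{6} = \frac{E \left(-2 + \frac{\sqrt{5}}{8}\right) - 6}{6} = \frac{-6 + E \left(-2 + \frac{\sqrt{5}}{8}\right)}{6} = -1 + \frac{E \left(-2 + \frac{\sqrt{5}}{8}\right)}{6}$)
$5 C{\left(23,106 \right)} = 5 \left(-1 - \frac{23 \left(16 - \sqrt{5}\right)}{48}\right) = 5 \left(-1 - \left(\frac{23}{3} - \frac{23 \sqrt{5}}{48}\right)\right) = 5 \left(- \frac{26}{3} + \frac{23 \sqrt{5}}{48}\right) = - \frac{130}{3} + \frac{115 \sqrt{5}}{48}$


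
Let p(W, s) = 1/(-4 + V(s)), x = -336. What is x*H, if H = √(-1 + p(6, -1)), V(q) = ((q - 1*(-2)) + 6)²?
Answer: -224*I*√55/5 ≈ -332.25*I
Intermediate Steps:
V(q) = (8 + q)² (V(q) = ((q + 2) + 6)² = ((2 + q) + 6)² = (8 + q)²)
p(W, s) = 1/(-4 + (8 + s)²)
H = 2*I*√55/15 (H = √(-1 + 1/(-4 + (8 - 1)²)) = √(-1 + 1/(-4 + 7²)) = √(-1 + 1/(-4 + 49)) = √(-1 + 1/45) = √(-44/45) = 2*I*√55/15 ≈ 0.98883*I)
x*H = -224*I*√55/5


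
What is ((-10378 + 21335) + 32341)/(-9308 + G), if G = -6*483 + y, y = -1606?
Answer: -21649/6906 ≈ -3.1348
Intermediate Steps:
G = -4504 (G = -6*483 - 1606 = -2898 - 1606 = -4504)
((-10378 + 21335) + 32341)/(-9308 + G) = ((-10378 + 21335) + 32341)/(-9308 - 4504) = (10957 + 32341)/(-13812) = 43298*(-1/13812) = -21649/6906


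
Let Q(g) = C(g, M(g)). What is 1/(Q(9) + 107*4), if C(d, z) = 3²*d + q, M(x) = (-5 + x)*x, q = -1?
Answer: 1/508 ≈ 0.0019685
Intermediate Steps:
M(x) = x*(-5 + x)
C(d, z) = -1 + 9*d (C(d, z) = 3²*d - 1 = 9*d - 1 = -1 + 9*d)
Q(g) = -1 + 9*g
1/(Q(9) + 107*4) = 1/((-1 + 9*9) + 107*4) = 1/((-1 + 81) + 428) = 1/(80 + 428) = 1/508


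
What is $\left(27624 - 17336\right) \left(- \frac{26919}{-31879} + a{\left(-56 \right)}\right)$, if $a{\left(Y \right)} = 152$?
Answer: $\frac{50128557776}{31879} \approx 1.5725 \cdot 10^{6}$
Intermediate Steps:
$\left(27624 - 17336\right) \left(- \frac{26919}{-31879} + a{\left(-56 \right)}\right) = \left(27624 - 17336\right) \left(- \frac{26919}{-31879} + 152\right) = 10288 \left(\left(-26919\right) \left(- \frac{1}{31879}\right) + 152\right) = 10288 \left(\frac{26919}{31879} + 152\right) = 10288 \cdot \frac{4872527}{31879} = \frac{50128557776}{31879}$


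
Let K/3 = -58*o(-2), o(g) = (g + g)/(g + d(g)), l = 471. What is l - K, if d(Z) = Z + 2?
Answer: 819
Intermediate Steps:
d(Z) = 2 + Z
o(g) = 2*g/(2 + 2*g) (o(g) = (g + g)/(g + (2 + g)) = (2*g)/(2 + 2*g) = 2*g/(2 + 2*g))
K = -348 (K = 3*(-(-116)/(1 - 2)) = 3*(-(-116)/(-1)) = 3*(-(-116)*(-1)) = 3*(-58*2) = 3*(-116) = -348)
l - K = 471 - 1*(-348) = 471 + 348 = 819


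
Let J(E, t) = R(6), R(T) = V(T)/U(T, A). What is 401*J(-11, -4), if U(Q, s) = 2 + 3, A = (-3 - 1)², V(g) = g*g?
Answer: 14436/5 ≈ 2887.2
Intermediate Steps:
V(g) = g²
A = 16 (A = (-4)² = 16)
U(Q, s) = 5
R(T) = T²/5
J(E, t) = 36/5 (J(E, t) = (⅕)*6² = (⅕)*36 = 36/5)
401*J(-11, -4) = 401*(36/5) = 14436/5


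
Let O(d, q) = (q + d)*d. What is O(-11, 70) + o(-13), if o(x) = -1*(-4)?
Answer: -645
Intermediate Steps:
O(d, q) = d*(d + q) (O(d, q) = (d + q)*d = d*(d + q))
o(x) = 4
O(-11, 70) + o(-13) = -11*(-11 + 70) + 4 = -11*59 + 4 = -649 + 4 = -645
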